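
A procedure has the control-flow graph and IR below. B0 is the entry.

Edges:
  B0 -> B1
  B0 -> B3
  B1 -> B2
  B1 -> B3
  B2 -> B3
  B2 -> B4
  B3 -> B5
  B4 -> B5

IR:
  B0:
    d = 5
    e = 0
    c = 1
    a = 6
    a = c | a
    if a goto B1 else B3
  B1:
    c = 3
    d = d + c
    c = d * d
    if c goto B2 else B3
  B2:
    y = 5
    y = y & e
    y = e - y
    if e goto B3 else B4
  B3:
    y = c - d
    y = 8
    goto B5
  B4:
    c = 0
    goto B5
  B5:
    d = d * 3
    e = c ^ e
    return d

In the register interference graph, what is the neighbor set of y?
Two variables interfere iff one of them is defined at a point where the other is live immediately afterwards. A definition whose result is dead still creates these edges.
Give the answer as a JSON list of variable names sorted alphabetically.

Answer: ["c", "d", "e"]

Derivation:
def/use:
  B0 def {a,c,d,e} use ∅
  B1 def {c,d} use {d}
  B2 def {y} use {e}
  B3 def {y} use {c,d}
  B4 def {c} use ∅
  B5 def {d,e} use {c,d,e}

Backward fixpoint:
  B0: in=∅ out={c,d,e}
  B1: in={d,e} out={c,d,e}
  B2: in={c,d,e} out={c,d,e}
  B3: in={c,d,e} out={c,d,e}
  B4: in={d,e} out={c,d,e}
  B5: in={c,d,e} out=∅

Conflict graph:
  a: {c,d,e}
  c: {a,d,e,y}
  d: {a,c,e,y}
  e: {a,c,d,y}
  y: {c,d,e}

N(y) = ["c", "d", "e"]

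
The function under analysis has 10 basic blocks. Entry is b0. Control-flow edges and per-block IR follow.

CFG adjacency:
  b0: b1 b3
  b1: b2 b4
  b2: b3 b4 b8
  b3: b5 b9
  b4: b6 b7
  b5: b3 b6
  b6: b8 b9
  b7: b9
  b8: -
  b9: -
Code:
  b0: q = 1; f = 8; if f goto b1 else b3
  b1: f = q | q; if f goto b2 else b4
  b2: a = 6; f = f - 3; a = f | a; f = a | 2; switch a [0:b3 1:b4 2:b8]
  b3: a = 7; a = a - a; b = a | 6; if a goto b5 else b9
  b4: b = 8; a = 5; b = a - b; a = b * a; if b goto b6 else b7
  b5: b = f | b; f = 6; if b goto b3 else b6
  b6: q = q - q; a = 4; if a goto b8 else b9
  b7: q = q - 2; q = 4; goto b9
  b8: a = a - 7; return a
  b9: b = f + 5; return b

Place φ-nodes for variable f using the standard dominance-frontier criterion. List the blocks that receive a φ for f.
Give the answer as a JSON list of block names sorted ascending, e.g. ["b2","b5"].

idom tree: b1←b0 b2←b1 b3←b0 b4←b1 b5←b3 b6←b0 b7←b4 b8←b0 b9←b0
Dom at joins:
  b3: preds {b0,b2,b5}: {b0} ∩ {b0,b1,b2} ∩ {b0,b3,b5} = {b0}; idom=b0
  b4: preds {b1,b2}: {b0,b1} ∩ {b0,b1,b2} = {b0,b1}; idom=b1
  b6: preds {b4,b5}: {b0,b1,b4} ∩ {b0,b3,b5} = {b0}; idom=b0
  b8: preds {b2,b6}: {b0,b1,b2} ∩ {b0,b6} = {b0}; idom=b0
  b9: preds {b3,b6,b7}: {b0,b3} ∩ {b0,b6} ∩ {b0,b1,b4,b7} = {b0}; idom=b0

Frontier:
  b3←b0: walk · to b0
  b3←b2: walk b2→b1 to b0
  b3←b5: walk b5→b3 to b0
  b4←b1: walk · to b1
  b4←b2: walk b2 to b1
  b6←b4: walk b4→b1 to b0
  b6←b5: walk b5→b3 to b0
  b8←b2: walk b2→b1 to b0
  b8←b6: walk b6 to b0
  b9←b3: walk b3 to b0
  b9←b6: walk b6 to b0
  b9←b7: walk b7→b4→b1 to b0
  DF(b0)=∅
  DF(b1)={b3,b6,b8,b9}
  DF(b2)={b3,b4,b8}
  DF(b3)={b3,b6,b9}
  DF(b4)={b6,b9}
  DF(b5)={b3,b6}
  DF(b6)={b8,b9}
  DF(b7)={b9}
  DF(b8)=∅
  DF(b9)=∅

φ for f: defs {b0,b1,b2,b5}
  DF⁺ = {b3,b4,b6,b8,b9}

Answer: ["b3", "b4", "b6", "b8", "b9"]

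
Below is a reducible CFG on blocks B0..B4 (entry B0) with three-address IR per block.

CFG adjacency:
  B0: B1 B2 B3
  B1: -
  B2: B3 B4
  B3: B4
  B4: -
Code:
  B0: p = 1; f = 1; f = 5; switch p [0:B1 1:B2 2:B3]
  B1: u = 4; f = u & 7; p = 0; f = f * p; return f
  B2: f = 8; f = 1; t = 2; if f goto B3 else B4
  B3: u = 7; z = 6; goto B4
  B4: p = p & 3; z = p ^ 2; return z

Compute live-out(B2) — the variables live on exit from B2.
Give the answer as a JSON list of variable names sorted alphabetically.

Answer: ["p"]

Derivation:
Block summaries:
  B0 def {f,p} use ∅
  B1 def {f,p,u} use ∅
  B2 def {f,t} use ∅
  B3 def {u,z} use ∅
  B4 def {p,z} use {p}

Live sets:
  B0 li=∅ lo={p}
  B1 li=∅ lo=∅
  B2 li={p} lo={p}
  B3 li={p} lo={p}
  B4 li={p} lo=∅

live-out(B2) = ["p"]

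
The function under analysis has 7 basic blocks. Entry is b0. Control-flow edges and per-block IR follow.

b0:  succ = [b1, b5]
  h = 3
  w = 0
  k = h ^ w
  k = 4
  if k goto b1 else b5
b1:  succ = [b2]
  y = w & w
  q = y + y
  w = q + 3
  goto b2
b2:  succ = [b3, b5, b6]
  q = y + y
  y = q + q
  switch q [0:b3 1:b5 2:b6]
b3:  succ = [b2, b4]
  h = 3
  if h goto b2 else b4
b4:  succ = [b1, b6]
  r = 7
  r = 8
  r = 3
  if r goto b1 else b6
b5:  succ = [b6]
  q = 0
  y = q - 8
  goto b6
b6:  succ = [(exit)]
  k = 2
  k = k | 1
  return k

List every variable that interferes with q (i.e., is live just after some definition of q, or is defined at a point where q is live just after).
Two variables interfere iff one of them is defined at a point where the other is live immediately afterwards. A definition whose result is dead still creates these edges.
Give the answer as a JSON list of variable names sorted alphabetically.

Answer: ["w", "y"]

Derivation:
def/use:
  b0: def={h,k,w} ue=∅
  b1: def={q,w,y} ue={w}
  b2: def={q,y} ue={y}
  b3: def={h} ue=∅
  b4: def={r} ue=∅
  b5: def={q,y} ue=∅
  b6: def={k} ue=∅

Live sets:
  b0 li=∅ lo={w}
  b1 li={w} lo={w,y}
  b2 li={w,y} lo={w,y}
  b3 li={w,y} lo={w,y}
  b4 li={w} lo={w}
  b5 li=∅ lo=∅
  b6 li=∅ lo=∅

Interference:
  h↔{w,y}
  k↔{w}
  q↔{w,y}
  r↔{w}
  w↔{h,k,q,r,y}
  y↔{h,q,w}

N(q) = ["w", "y"]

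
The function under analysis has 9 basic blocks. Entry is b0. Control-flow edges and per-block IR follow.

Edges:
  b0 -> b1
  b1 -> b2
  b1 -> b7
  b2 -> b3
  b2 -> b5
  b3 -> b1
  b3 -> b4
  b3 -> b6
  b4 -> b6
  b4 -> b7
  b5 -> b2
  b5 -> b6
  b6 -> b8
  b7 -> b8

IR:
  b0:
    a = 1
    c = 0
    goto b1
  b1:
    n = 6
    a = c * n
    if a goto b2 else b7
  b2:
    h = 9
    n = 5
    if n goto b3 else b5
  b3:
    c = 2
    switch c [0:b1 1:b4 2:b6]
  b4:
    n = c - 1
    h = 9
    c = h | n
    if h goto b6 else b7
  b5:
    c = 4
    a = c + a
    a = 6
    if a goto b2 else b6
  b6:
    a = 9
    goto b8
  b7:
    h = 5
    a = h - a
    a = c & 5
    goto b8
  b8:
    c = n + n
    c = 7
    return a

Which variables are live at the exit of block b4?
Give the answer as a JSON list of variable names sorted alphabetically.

Answer: ["a", "c", "n"]

Working:
def/use:
  b0: {a,c} / ∅
  b1: {a,n} / {c}
  b2: {h,n} / ∅
  b3: {c} / ∅
  b4: {c,h,n} / {c}
  b5: {a,c} / {a}
  b6: {a} / ∅
  b7: {a,h} / {a,c}
  b8: {c} / {a,n}

Live sets:
  b0 li=∅ lo={c}
  b1 li={c} lo={a,c,n}
  b2 li={a} lo={a,n}
  b3 li={a,n} lo={a,c,n}
  b4 li={a,c} lo={a,c,n}
  b5 li={a,n} lo={a,n}
  b6 li={n} lo={a,n}
  b7 li={a,c,n} lo={a,n}
  b8 li={a,n} lo=∅

live-out(b4) = ["a", "c", "n"]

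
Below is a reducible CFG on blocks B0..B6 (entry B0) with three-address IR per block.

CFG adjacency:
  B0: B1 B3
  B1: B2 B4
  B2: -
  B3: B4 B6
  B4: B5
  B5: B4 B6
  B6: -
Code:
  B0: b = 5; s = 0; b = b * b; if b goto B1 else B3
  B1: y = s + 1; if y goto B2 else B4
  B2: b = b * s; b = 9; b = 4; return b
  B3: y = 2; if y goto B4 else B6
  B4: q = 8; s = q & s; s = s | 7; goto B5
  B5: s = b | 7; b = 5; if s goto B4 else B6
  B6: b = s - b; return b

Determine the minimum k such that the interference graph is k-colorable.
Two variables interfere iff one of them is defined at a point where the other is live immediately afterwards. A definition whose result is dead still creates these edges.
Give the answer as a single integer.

Block summaries:
  B0: def={b,s} ue=∅
  B1: def={y} ue={s}
  B2: def={b} ue={b,s}
  B3: def={y} ue=∅
  B4: def={q,s} ue={s}
  B5: def={b,s} ue={b}
  B6: def={b} ue={b,s}

Liveness:
  B0: in=∅ out={b,s}
  B1: in={b,s} out={b,s}
  B2: in={b,s} out=∅
  B3: in={b,s} out={b,s}
  B4: in={b,s} out={b}
  B5: in={b} out={b,s}
  B6: in={b,s} out=∅

Interference:
  b↔{q,s,y}
  q↔{b,s}
  s↔{b,q,y}
  y↔{b,s}

Chromatic number:
  {b,q,s} pairwise interfere (3-clique) ⇒ χ ≥ 3
  assign b→r0 q→r2 s→r1 y→r2 — no edge inside a register ⇒ χ ≤ 3
  χ = 3

Answer: 3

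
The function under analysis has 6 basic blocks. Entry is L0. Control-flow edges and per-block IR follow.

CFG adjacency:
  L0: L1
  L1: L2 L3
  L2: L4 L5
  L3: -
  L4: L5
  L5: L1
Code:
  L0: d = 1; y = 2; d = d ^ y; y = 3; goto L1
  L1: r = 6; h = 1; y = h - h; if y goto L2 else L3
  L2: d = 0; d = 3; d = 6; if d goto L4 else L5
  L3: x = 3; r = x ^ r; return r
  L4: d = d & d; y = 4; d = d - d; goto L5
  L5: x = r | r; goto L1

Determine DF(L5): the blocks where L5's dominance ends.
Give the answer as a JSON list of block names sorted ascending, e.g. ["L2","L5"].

Answer: ["L1"]

Derivation:
idom tree: L1←L0 L2←L1 L3←L1 L4←L2 L5←L2
Join-block Dom:
  L1: preds {L0,L5}: {L0} ∩ {L0,L1,L2,L5} = {L0}; idom=L0
  L5: preds {L2,L4}: {L0,L1,L2} ∩ {L0,L1,L2,L4} = {L0,L1,L2}; idom=L2

DF walk-up:
  join L1 pred L0: · stop@L0
  join L1 pred L5: L5→L2→L1 stop@L0
  join L5 pred L2: · stop@L2
  join L5 pred L4: L4 stop@L2
  L0 → ∅
  L1 → {L1}
  L2 → {L1}
  L3 → ∅
  L4 → {L5}
  L5 → {L1}

DF(L5) = ["L1"]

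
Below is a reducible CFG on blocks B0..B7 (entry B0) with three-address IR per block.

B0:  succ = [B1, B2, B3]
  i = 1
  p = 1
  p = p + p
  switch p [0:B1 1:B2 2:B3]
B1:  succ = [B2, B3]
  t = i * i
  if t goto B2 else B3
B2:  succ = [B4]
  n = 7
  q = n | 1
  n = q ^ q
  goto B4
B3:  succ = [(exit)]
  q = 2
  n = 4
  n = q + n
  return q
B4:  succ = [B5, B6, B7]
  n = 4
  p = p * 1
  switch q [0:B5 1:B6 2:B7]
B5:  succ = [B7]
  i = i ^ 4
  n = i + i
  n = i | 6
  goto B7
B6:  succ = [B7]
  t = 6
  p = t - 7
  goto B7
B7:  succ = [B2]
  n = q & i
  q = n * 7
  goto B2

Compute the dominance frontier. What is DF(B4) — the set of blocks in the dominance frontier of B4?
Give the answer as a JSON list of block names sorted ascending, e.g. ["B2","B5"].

idom tree: B1←B0 B2←B0 B3←B0 B4←B2 B5←B4 B6←B4 B7←B4
Join-block Dom:
  B2: preds {B0,B1,B7}: {B0} ∩ {B0,B1} ∩ {B0,B2,B4,B7} = {B0}; idom=B0
  B3: preds {B0,B1}: {B0} ∩ {B0,B1} = {B0}; idom=B0
  B7: preds {B4,B5,B6}: {B0,B2,B4} ∩ {B0,B2,B4,B5} ∩ {B0,B2,B4,B6} = {B0,B2,B4}; idom=B4

DF derivation:
  B2←B0: walk · to B0
  B2←B1: walk B1 to B0
  B2←B7: walk B7→B4→B2 to B0
  B3←B0: walk · to B0
  B3←B1: walk B1 to B0
  B7←B4: walk · to B4
  B7←B5: walk B5 to B4
  B7←B6: walk B6 to B4
  B0: DF=∅
  B1: DF={B2,B3}
  B2: DF={B2}
  B3: DF=∅
  B4: DF={B2}
  B5: DF={B7}
  B6: DF={B7}
  B7: DF={B2}

DF(B4) = ["B2"]

Answer: ["B2"]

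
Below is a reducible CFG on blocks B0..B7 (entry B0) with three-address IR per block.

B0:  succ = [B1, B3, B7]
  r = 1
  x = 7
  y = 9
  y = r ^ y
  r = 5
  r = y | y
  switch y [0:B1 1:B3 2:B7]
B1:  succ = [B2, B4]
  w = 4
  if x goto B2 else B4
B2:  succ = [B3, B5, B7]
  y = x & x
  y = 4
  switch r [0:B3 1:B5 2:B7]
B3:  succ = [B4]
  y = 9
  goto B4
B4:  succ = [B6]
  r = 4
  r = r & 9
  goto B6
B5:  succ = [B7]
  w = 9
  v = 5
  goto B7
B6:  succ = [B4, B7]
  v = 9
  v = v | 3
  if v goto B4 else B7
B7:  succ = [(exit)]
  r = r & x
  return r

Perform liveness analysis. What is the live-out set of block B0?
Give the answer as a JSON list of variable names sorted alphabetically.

Answer: ["r", "x"]

Working:
def/use:
  B0: def={r,x,y} ue=∅
  B1: def={w} ue={x}
  B2: def={y} ue={r,x}
  B3: def={y} ue=∅
  B4: def={r} ue=∅
  B5: def={v,w} ue=∅
  B6: def={v} ue=∅
  B7: def={r} ue={r,x}

Live sets:
  B0: in=∅ out={r,x}
  B1: in={r,x} out={r,x}
  B2: in={r,x} out={r,x}
  B3: in={x} out={x}
  B4: in={x} out={r,x}
  B5: in={r,x} out={r,x}
  B6: in={r,x} out={r,x}
  B7: in={r,x} out=∅

live-out(B0) = ["r", "x"]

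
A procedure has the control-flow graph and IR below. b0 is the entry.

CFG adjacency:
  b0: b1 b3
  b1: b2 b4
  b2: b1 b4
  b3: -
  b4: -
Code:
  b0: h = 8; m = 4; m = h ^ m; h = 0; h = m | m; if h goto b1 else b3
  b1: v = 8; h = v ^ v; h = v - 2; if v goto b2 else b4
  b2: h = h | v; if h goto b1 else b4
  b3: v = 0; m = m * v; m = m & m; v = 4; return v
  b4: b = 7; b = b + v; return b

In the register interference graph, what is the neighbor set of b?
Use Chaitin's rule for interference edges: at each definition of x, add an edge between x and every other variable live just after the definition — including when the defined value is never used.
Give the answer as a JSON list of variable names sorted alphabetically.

Answer: ["v"]

Working:
Per-block:
  b0: def={h,m} ue=∅
  b1: def={h,v} ue=∅
  b2: def={h} ue={h,v}
  b3: def={m,v} ue={m}
  b4: def={b} ue={v}

Live sets:
  b0 li=∅ lo={m}
  b1 li=∅ lo={h,v}
  b2 li={h,v} lo={v}
  b3 li={m} lo=∅
  b4 li={v} lo=∅

Conflict graph:
  b — {v}
  h — {m,v}
  m — {h,v}
  v — {b,h,m}

N(b) = ["v"]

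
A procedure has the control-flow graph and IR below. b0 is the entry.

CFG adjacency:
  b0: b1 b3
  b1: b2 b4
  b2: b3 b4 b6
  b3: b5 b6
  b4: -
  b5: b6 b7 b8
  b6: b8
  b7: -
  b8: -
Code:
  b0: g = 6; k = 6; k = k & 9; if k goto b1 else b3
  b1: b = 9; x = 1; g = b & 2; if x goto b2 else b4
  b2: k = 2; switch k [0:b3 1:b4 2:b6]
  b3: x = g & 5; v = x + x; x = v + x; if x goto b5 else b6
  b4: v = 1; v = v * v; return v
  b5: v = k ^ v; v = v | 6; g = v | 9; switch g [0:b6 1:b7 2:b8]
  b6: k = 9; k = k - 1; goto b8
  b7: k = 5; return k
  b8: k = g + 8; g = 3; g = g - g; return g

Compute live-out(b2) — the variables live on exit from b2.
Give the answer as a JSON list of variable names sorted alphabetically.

Block summaries:
  b0 def {g,k} use ∅
  b1 def {b,g,x} use ∅
  b2 def {k} use ∅
  b3 def {v,x} use {g}
  b4 def {v} use ∅
  b5 def {g,v} use {k,v}
  b6 def {k} use ∅
  b7 def {k} use ∅
  b8 def {g,k} use {g}

Backward fixpoint:
  b0 li=∅ lo={g,k}
  b1 li=∅ lo={g}
  b2 li={g} lo={g,k}
  b3 li={g,k} lo={g,k,v}
  b4 li=∅ lo=∅
  b5 li={k,v} lo={g}
  b6 li={g} lo={g}
  b7 li=∅ lo=∅
  b8 li={g} lo=∅

live-out(b2) = ["g", "k"]

Answer: ["g", "k"]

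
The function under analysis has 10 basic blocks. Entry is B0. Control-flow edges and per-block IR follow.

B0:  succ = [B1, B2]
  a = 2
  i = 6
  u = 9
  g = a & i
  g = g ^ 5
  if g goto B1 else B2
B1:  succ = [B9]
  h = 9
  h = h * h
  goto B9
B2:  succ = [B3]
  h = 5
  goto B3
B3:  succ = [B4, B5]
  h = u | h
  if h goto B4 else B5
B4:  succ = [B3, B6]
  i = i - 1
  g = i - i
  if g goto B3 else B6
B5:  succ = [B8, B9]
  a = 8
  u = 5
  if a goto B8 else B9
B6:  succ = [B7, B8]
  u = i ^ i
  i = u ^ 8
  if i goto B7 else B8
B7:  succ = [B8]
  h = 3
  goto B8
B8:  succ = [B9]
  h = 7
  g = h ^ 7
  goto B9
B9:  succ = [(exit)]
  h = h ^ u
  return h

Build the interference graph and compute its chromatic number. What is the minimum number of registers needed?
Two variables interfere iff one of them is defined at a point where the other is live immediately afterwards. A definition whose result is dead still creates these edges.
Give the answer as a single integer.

Answer: 4

Derivation:
Per-block:
  B0: {a,g,i,u} / ∅
  B1: {h} / ∅
  B2: {h} / ∅
  B3: {h} / {h,u}
  B4: {g,i} / {i}
  B5: {a,u} / ∅
  B6: {i,u} / {i}
  B7: {h} / ∅
  B8: {g,h} / ∅
  B9: {h} / {h,u}

Liveness:
  live B0: ∅→{i,u}
  live B1: {u}→{h,u}
  live B2: {i,u}→{h,i,u}
  live B3: {h,i,u}→{h,i,u}
  live B4: {h,i,u}→{h,i,u}
  live B5: {h}→{h,u}
  live B6: {i}→{u}
  live B7: {u}→{u}
  live B8: {u}→{h,u}
  live B9: {h,u}→∅

Conflict graph:
  a: {h,i,u}
  g: {h,i,u}
  h: {a,g,i,u}
  i: {a,g,h,u}
  u: {a,g,h,i}

Colouring:
  lower bound: {a,h,i,u} mutually conflict ⇒ χ ≥ 4
  assign a→R3 g→R3 h→R0 i→R1 u→R2 — no edge inside a register ⇒ χ ≤ 4
  χ = 4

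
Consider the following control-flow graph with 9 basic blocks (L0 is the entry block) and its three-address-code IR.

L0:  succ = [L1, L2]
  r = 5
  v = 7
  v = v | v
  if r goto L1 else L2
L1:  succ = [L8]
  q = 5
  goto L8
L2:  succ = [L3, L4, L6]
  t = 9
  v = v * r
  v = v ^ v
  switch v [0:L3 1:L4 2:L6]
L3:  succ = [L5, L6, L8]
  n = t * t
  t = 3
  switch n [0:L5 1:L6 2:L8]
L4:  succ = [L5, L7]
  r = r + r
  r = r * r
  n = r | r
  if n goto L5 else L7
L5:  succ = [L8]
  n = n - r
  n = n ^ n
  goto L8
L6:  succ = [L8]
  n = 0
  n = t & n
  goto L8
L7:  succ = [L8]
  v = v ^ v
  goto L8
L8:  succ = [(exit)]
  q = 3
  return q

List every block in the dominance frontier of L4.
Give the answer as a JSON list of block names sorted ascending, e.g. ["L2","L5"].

idom tree: L1←L0 L2←L0 L3←L2 L4←L2 L5←L2 L6←L2 L7←L4 L8←L0
Dom∩ at merges:
  L5: preds {L3,L4}: {L0,L2,L3} ∩ {L0,L2,L4} = {L0,L2}; idom=L2
  L6: preds {L2,L3}: {L0,L2} ∩ {L0,L2,L3} = {L0,L2}; idom=L2
  L8: preds {L1,L3,L5,L6,L7}: {L0,L1} ∩ {L0,L2,L3} ∩ {L0,L2,L5} ∩ {L0,L2,L6} ∩ {L0,L2,L4,L7} = {L0}; idom=L0

DF derivation:
  join L5 pred L3: L3 stop@L2
  join L5 pred L4: L4 stop@L2
  join L6 pred L2: · stop@L2
  join L6 pred L3: L3 stop@L2
  join L8 pred L1: L1 stop@L0
  join L8 pred L3: L3→L2 stop@L0
  join L8 pred L5: L5→L2 stop@L0
  join L8 pred L6: L6→L2 stop@L0
  join L8 pred L7: L7→L4→L2 stop@L0
  L0 → ∅
  L1 → {L8}
  L2 → {L8}
  L3 → {L5,L6,L8}
  L4 → {L5,L8}
  L5 → {L8}
  L6 → {L8}
  L7 → {L8}
  L8 → ∅

DF(L4) = ["L5", "L8"]

Answer: ["L5", "L8"]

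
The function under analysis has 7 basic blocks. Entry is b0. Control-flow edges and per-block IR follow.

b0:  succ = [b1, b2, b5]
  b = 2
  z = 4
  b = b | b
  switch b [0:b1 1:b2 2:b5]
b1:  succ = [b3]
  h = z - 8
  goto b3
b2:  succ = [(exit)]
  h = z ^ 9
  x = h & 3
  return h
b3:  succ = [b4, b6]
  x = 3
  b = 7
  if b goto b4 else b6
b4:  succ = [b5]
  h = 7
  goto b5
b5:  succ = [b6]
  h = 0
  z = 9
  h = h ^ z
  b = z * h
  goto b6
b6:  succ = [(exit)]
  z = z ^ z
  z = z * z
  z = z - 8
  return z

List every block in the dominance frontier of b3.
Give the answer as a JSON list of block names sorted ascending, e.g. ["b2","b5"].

Answer: ["b5", "b6"]

Working:
idom tree: b1←b0 b2←b0 b3←b1 b4←b3 b5←b0 b6←b0
Dom at joins:
  b5: preds {b0,b4}: {b0} ∩ {b0,b1,b3,b4} = {b0}; idom=b0
  b6: preds {b3,b5}: {b0,b1,b3} ∩ {b0,b5} = {b0}; idom=b0

DF walk-up:
  b5←b0: walk · to b0
  b5←b4: walk b4→b3→b1 to b0
  b6←b3: walk b3→b1 to b0
  b6←b5: walk b5 to b0
  DF(b0)=∅
  DF(b1)={b5,b6}
  DF(b2)=∅
  DF(b3)={b5,b6}
  DF(b4)={b5}
  DF(b5)={b6}
  DF(b6)=∅

DF(b3) = ["b5", "b6"]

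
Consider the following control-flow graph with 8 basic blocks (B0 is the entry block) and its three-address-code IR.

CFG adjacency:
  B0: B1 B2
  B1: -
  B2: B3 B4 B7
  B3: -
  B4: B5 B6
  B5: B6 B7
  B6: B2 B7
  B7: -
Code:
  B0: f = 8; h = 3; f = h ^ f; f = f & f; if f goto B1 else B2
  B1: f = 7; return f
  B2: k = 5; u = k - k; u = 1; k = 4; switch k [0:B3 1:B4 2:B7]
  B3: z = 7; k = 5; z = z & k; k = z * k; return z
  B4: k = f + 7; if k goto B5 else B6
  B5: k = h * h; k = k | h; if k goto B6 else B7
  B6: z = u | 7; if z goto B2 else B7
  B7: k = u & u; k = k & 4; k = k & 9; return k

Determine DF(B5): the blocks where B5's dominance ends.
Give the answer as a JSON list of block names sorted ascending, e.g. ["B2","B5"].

Answer: ["B6", "B7"]

Working:
idom tree: B1←B0 B2←B0 B3←B2 B4←B2 B5←B4 B6←B4 B7←B2
Dom at joins:
  B2: preds {B0,B6}: {B0} ∩ {B0,B2,B4,B6} = {B0}; idom=B0
  B6: preds {B4,B5}: {B0,B2,B4} ∩ {B0,B2,B4,B5} = {B0,B2,B4}; idom=B4
  B7: preds {B2,B5,B6}: {B0,B2} ∩ {B0,B2,B4,B5} ∩ {B0,B2,B4,B6} = {B0,B2}; idom=B2

DF walk-up:
  B2←B0: walk · to B0
  B2←B6: walk B6→B4→B2 to B0
  B6←B4: walk · to B4
  B6←B5: walk B5 to B4
  B7←B2: walk · to B2
  B7←B5: walk B5→B4 to B2
  B7←B6: walk B6→B4 to B2
  B0 → ∅
  B1 → ∅
  B2 → {B2}
  B3 → ∅
  B4 → {B2,B7}
  B5 → {B6,B7}
  B6 → {B2,B7}
  B7 → ∅

DF(B5) = ["B6", "B7"]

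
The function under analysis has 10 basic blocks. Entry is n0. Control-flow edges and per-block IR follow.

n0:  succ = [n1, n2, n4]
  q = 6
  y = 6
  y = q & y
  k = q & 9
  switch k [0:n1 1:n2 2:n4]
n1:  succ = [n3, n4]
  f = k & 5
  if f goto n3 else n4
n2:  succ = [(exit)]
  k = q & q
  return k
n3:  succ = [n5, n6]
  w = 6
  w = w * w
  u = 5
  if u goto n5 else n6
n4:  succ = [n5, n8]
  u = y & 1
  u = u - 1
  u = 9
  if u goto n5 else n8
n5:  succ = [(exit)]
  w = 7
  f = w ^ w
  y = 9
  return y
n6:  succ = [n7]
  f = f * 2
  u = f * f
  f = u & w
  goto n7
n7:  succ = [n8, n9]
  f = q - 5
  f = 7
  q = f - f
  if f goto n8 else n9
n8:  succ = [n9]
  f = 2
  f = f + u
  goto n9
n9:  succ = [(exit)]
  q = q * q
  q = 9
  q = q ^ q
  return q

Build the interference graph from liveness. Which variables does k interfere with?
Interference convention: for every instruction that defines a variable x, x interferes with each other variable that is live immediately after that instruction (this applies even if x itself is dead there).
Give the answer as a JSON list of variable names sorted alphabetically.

Answer: ["q", "y"]

Analysis:
Block summaries:
  n0 def {k,q,y} use ∅
  n1 def {f} use {k}
  n2 def {k} use {q}
  n3 def {u,w} use ∅
  n4 def {u} use {y}
  n5 def {f,w,y} use ∅
  n6 def {f,u} use {f,w}
  n7 def {f,q} use {q}
  n8 def {f} use {u}
  n9 def {q} use {q}

Liveness:
  live n0: ∅→{k,q,y}
  live n1: {k,q,y}→{f,q,y}
  live n2: {q}→∅
  live n3: {f,q}→{f,q,w}
  live n4: {q,y}→{q,u}
  live n5: ∅→∅
  live n6: {f,q,w}→{q,u}
  live n7: {q,u}→{q,u}
  live n8: {q,u}→{q}
  live n9: {q}→∅

Interfere edges:
  f — {q,u,w,y}
  k — {q,y}
  q — {f,k,u,w,y}
  u — {f,q,w}
  w — {f,q,u}
  y — {f,k,q}

N(k) = ["q", "y"]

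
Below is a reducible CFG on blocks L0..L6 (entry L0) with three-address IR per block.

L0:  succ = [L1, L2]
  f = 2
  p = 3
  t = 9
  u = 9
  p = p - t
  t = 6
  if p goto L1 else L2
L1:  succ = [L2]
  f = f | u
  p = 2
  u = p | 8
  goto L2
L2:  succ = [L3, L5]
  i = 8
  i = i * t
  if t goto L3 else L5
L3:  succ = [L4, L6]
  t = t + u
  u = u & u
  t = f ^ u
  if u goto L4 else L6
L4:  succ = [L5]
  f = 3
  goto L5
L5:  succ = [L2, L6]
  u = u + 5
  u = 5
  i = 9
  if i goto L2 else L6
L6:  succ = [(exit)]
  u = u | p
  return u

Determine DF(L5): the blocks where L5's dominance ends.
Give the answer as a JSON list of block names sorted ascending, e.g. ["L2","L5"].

idom tree: L1←L0 L2←L0 L3←L2 L4←L3 L5←L2 L6←L2
Join-block Dom:
  L2: preds {L0,L1,L5}: {L0} ∩ {L0,L1} ∩ {L0,L2,L5} = {L0}; idom=L0
  L5: preds {L2,L4}: {L0,L2} ∩ {L0,L2,L3,L4} = {L0,L2}; idom=L2
  L6: preds {L3,L5}: {L0,L2,L3} ∩ {L0,L2,L5} = {L0,L2}; idom=L2

DF derivation:
  L2←L0: walk · to L0
  L2←L1: walk L1 to L0
  L2←L5: walk L5→L2 to L0
  L5←L2: walk · to L2
  L5←L4: walk L4→L3 to L2
  L6←L3: walk L3 to L2
  L6←L5: walk L5 to L2
  L0 → ∅
  L1 → {L2}
  L2 → {L2}
  L3 → {L5,L6}
  L4 → {L5}
  L5 → {L2,L6}
  L6 → ∅

DF(L5) = ["L2", "L6"]

Answer: ["L2", "L6"]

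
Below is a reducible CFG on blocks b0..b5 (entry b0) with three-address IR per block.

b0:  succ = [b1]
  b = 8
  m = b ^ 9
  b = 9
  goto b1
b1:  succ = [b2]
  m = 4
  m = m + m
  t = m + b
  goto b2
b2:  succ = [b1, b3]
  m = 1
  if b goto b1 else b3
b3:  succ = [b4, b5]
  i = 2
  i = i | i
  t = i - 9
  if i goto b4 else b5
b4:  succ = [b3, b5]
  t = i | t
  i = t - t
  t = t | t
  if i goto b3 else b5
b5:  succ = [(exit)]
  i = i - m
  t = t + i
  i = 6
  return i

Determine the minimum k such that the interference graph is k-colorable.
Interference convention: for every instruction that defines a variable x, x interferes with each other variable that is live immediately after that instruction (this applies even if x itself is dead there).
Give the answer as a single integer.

Answer: 3

Analysis:
def/use:
  b0: {b,m} / ∅
  b1: {m,t} / {b}
  b2: {m} / {b}
  b3: {i,t} / ∅
  b4: {i,t} / {i,t}
  b5: {i,t} / {i,m,t}

Backward fixpoint:
  b0 li=∅ lo={b}
  b1 li={b} lo={b}
  b2 li={b} lo={b,m}
  b3 li={m} lo={i,m,t}
  b4 li={i,m,t} lo={i,m,t}
  b5 li={i,m,t} lo=∅

Conflict graph:
  b↔{m,t}
  i↔{m,t}
  m↔{b,i,t}
  t↔{b,i,m}

Chromatic number:
  lower bound: {b,m,t} mutually conflict ⇒ χ ≥ 3
  3-colouring: R0={m}  R1={t}  R2={b,i}
  χ = 3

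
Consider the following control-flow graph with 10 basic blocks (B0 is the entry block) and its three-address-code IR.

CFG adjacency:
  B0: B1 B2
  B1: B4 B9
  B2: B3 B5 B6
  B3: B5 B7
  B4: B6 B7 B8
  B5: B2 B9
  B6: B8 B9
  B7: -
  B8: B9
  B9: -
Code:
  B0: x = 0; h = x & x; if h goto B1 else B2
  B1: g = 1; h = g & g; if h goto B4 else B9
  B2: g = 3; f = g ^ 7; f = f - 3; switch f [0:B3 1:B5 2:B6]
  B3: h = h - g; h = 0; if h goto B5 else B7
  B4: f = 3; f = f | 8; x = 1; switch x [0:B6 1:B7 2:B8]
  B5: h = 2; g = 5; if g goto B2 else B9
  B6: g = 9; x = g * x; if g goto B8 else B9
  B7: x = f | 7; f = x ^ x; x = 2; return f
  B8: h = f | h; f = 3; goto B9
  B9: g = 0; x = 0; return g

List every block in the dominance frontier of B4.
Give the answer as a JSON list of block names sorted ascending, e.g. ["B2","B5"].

idom tree: B1←B0 B2←B0 B3←B2 B4←B1 B5←B2 B6←B0 B7←B0 B8←B0 B9←B0
Join-block Dom:
  B2: preds {B0,B5}: {B0} ∩ {B0,B2,B5} = {B0}; idom=B0
  B5: preds {B2,B3}: {B0,B2} ∩ {B0,B2,B3} = {B0,B2}; idom=B2
  B6: preds {B2,B4}: {B0,B2} ∩ {B0,B1,B4} = {B0}; idom=B0
  B7: preds {B3,B4}: {B0,B2,B3} ∩ {B0,B1,B4} = {B0}; idom=B0
  B8: preds {B4,B6}: {B0,B1,B4} ∩ {B0,B6} = {B0}; idom=B0
  B9: preds {B1,B5,B6,B8}: {B0,B1} ∩ {B0,B2,B5} ∩ {B0,B6} ∩ {B0,B8} = {B0}; idom=B0

DF walk-up:
  join B2 pred B0: · stop@B0
  join B2 pred B5: B5→B2 stop@B0
  join B5 pred B2: · stop@B2
  join B5 pred B3: B3 stop@B2
  join B6 pred B2: B2 stop@B0
  join B6 pred B4: B4→B1 stop@B0
  join B7 pred B3: B3→B2 stop@B0
  join B7 pred B4: B4→B1 stop@B0
  join B8 pred B4: B4→B1 stop@B0
  join B8 pred B6: B6 stop@B0
  join B9 pred B1: B1 stop@B0
  join B9 pred B5: B5→B2 stop@B0
  join B9 pred B6: B6 stop@B0
  join B9 pred B8: B8 stop@B0
  B0 → ∅
  B1 → {B6,B7,B8,B9}
  B2 → {B2,B6,B7,B9}
  B3 → {B5,B7}
  B4 → {B6,B7,B8}
  B5 → {B2,B9}
  B6 → {B8,B9}
  B7 → ∅
  B8 → {B9}
  B9 → ∅

DF(B4) = ["B6", "B7", "B8"]

Answer: ["B6", "B7", "B8"]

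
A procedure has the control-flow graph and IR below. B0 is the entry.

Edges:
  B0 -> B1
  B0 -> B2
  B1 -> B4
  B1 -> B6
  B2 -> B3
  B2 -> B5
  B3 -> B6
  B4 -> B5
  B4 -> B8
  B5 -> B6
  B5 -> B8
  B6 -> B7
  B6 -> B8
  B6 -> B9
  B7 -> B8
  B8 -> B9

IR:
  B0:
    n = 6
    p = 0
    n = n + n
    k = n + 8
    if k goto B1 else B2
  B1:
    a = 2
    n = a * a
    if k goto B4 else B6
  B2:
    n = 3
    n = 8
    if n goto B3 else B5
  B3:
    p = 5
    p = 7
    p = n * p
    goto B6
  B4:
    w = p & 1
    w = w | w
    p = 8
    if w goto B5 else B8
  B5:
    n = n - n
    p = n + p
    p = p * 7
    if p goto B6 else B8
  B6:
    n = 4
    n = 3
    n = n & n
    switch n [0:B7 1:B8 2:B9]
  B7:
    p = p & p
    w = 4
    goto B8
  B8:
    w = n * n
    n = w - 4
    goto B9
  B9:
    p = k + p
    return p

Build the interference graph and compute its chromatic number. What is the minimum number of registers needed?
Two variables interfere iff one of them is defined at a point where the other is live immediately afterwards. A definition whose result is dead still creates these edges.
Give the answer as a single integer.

Answer: 4

Working:
def/use:
  B0: def={k,n,p} ue=∅
  B1: def={a,n} ue={k}
  B2: def={n} ue=∅
  B3: def={p} ue={n}
  B4: def={p,w} ue={p}
  B5: def={n,p} ue={n,p}
  B6: def={n} ue=∅
  B7: def={p,w} ue={p}
  B8: def={n,w} ue={n}
  B9: def={p} ue={k,p}

Backward fixpoint:
  B0 li=∅ lo={k,p}
  B1 li={k,p} lo={k,n,p}
  B2 li={k,p} lo={k,n,p}
  B3 li={k,n} lo={k,p}
  B4 li={k,n,p} lo={k,n,p}
  B5 li={k,n,p} lo={k,n,p}
  B6 li={k,p} lo={k,n,p}
  B7 li={k,n,p} lo={k,n,p}
  B8 li={k,n,p} lo={k,p}
  B9 li={k,p} lo=∅

Interference:
  a — {k,p}
  k — {a,n,p,w}
  n — {k,p,w}
  p — {a,k,n,w}
  w — {k,n,p}

Registers:
  {k,n,p,w} pairwise interfere (4-clique) ⇒ χ ≥ 4
  assign a→r2 k→r0 n→r2 p→r1 w→r3 — no edge inside a register ⇒ χ ≤ 4
  χ = 4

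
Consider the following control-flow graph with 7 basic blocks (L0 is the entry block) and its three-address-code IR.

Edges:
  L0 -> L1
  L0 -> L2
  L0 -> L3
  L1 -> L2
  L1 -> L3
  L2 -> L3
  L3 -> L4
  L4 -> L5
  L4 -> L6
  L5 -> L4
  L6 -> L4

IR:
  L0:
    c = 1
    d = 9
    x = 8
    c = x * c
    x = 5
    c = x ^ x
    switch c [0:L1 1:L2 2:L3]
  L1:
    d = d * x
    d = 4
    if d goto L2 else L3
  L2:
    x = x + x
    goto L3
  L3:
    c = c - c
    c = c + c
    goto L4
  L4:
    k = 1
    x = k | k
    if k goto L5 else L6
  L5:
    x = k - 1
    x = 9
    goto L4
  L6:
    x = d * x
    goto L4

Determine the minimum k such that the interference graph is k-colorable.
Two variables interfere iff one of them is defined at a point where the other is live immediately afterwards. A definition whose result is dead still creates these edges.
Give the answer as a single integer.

Answer: 3

Analysis:
Block summaries:
  L0: {c,d,x} / ∅
  L1: {d} / {d,x}
  L2: {x} / {x}
  L3: {c} / {c}
  L4: {k,x} / ∅
  L5: {x} / {k}
  L6: {x} / {d,x}

Liveness:
  L0 li=∅ lo={c,d,x}
  L1 li={c,d,x} lo={c,d,x}
  L2 li={c,d,x} lo={c,d}
  L3 li={c,d} lo={d}
  L4 li={d} lo={d,k,x}
  L5 li={d,k} lo={d}
  L6 li={d,x} lo={d}

Conflict graph:
  c — {d,x}
  d — {c,k,x}
  k — {d,x}
  x — {c,d,k}

Registers:
  lower bound: {c,d,x} mutually conflict ⇒ χ ≥ 3
  assign c→c2 d→c0 k→c2 x→c1 — no edge inside a register ⇒ χ ≤ 3
  χ = 3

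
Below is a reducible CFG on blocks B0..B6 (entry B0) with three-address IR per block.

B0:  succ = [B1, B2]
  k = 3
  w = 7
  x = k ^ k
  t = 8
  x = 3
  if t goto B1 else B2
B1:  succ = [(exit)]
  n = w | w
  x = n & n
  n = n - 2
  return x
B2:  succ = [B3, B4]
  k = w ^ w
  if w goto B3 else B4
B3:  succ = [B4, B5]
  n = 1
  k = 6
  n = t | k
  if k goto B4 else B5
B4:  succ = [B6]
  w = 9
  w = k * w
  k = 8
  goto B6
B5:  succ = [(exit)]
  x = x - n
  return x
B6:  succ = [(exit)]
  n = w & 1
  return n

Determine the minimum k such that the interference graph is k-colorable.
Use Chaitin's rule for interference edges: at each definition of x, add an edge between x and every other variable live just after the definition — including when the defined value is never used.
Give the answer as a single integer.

Answer: 4

Derivation:
Per-block:
  B0: def={k,t,w,x} ue=∅
  B1: def={n,x} ue={w}
  B2: def={k} ue={w}
  B3: def={k,n} ue={t}
  B4: def={k,w} ue={k}
  B5: def={x} ue={n,x}
  B6: def={n} ue={w}

Liveness:
  B0 li=∅ lo={t,w,x}
  B1 li={w} lo=∅
  B2 li={t,w,x} lo={k,t,x}
  B3 li={t,x} lo={k,n,x}
  B4 li={k} lo={w}
  B5 li={n,x} lo=∅
  B6 li={w} lo=∅

Interference:
  k↔{n,t,w,x}
  n↔{k,t,x}
  t↔{k,n,w,x}
  w↔{k,t,x}
  x↔{k,n,t,w}

Chromatic number:
  lower bound: {k,n,t,x} mutually conflict ⇒ χ ≥ 4
  assign k→r0 n→r3 t→r1 w→r3 x→r2 — no edge inside a register ⇒ χ ≤ 4
  χ = 4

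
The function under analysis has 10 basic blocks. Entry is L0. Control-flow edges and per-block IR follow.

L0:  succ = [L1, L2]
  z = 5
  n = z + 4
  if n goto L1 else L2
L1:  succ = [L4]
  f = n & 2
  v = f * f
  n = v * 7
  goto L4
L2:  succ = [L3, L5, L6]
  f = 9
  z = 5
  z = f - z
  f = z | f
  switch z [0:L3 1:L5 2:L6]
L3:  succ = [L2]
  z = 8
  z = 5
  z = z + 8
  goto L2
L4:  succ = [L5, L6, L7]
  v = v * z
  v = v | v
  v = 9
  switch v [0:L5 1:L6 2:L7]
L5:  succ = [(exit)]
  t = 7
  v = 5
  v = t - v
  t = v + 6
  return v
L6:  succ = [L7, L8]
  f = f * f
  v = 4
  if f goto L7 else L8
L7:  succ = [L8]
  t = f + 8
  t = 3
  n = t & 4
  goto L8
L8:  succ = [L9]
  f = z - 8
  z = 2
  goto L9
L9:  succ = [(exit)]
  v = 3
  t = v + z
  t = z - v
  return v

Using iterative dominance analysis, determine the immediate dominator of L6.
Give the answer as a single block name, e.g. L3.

idom tree: L1←L0 L2←L0 L3←L2 L4←L1 L5←L0 L6←L0 L7←L0 L8←L0 L9←L8
Join-block Dom:
  L2: preds {L0,L3}: {L0} ∩ {L0,L2,L3} = {L0}; idom=L0
  L5: preds {L2,L4}: {L0,L2} ∩ {L0,L1,L4} = {L0}; idom=L0
  L6: preds {L2,L4}: {L0,L2} ∩ {L0,L1,L4} = {L0}; idom=L0
  L7: preds {L4,L6}: {L0,L1,L4} ∩ {L0,L6} = {L0}; idom=L0
  L8: preds {L6,L7}: {L0,L6} ∩ {L0,L7} = {L0}; idom=L0

idom(L6) = L0

Answer: L0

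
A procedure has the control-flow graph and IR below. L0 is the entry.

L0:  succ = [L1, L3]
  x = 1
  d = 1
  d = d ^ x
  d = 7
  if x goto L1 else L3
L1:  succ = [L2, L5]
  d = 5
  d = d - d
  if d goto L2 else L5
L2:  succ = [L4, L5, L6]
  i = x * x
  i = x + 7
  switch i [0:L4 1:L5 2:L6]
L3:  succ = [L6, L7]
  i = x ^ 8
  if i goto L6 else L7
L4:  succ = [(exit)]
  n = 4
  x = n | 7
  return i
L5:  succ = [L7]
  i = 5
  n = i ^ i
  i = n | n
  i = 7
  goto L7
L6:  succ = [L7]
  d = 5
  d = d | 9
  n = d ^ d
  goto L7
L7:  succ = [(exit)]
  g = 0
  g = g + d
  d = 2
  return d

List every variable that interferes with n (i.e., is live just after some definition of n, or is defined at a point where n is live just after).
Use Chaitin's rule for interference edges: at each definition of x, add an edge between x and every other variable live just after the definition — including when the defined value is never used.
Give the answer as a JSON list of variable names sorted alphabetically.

def/use:
  L0: {d,x} / ∅
  L1: {d} / ∅
  L2: {i} / {x}
  L3: {i} / {x}
  L4: {n,x} / {i}
  L5: {i,n} / ∅
  L6: {d,n} / ∅
  L7: {d,g} / {d}

Live sets:
  live L0: ∅→{d,x}
  live L1: {x}→{d,x}
  live L2: {d,x}→{d,i}
  live L3: {d,x}→{d}
  live L4: {i}→∅
  live L5: {d}→{d}
  live L6: ∅→{d}
  live L7: {d}→∅

Conflict graph:
  d↔{g,i,n,x}
  g↔{d}
  i↔{d,n,x}
  n↔{d,i}
  x↔{d,i}

N(n) = ["d", "i"]

Answer: ["d", "i"]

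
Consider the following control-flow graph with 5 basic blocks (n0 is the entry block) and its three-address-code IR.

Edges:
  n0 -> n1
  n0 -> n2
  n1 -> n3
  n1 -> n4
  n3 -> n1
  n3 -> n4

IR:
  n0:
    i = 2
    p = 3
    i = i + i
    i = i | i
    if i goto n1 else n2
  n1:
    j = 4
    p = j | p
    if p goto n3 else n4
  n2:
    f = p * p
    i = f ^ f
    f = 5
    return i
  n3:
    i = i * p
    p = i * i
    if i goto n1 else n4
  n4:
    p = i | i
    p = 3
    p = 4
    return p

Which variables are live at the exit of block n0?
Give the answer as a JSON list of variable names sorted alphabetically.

Answer: ["i", "p"]

Derivation:
Per-block:
  n0: def={i,p} ue=∅
  n1: def={j,p} ue={p}
  n2: def={f,i} ue={p}
  n3: def={i,p} ue={i,p}
  n4: def={p} ue={i}

Backward fixpoint:
  n0: in=∅ out={i,p}
  n1: in={i,p} out={i,p}
  n2: in={p} out=∅
  n3: in={i,p} out={i,p}
  n4: in={i} out=∅

live-out(n0) = ["i", "p"]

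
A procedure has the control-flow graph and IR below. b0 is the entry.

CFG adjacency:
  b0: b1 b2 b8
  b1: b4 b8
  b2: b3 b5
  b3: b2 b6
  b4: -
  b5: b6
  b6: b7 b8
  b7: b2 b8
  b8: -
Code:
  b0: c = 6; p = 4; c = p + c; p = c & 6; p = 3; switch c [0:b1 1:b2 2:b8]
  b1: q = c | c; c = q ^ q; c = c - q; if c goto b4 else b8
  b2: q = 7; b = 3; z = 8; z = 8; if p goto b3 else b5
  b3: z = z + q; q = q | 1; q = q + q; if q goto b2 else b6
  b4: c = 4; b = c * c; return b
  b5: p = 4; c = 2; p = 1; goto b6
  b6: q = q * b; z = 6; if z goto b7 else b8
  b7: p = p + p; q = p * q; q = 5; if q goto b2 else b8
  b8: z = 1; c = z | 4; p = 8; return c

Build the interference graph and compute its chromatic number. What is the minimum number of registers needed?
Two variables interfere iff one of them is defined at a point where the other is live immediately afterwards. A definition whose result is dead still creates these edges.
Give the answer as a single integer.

Answer: 4

Working:
Per-block:
  b0: {c,p} / ∅
  b1: {c,q} / {c}
  b2: {b,q,z} / {p}
  b3: {q,z} / {q,z}
  b4: {b,c} / ∅
  b5: {c,p} / ∅
  b6: {q,z} / {b,q}
  b7: {p,q} / {p,q}
  b8: {c,p,z} / ∅

Live sets:
  b0: in=∅ out={c,p}
  b1: in={c} out=∅
  b2: in={p} out={b,p,q,z}
  b3: in={b,p,q,z} out={b,p,q}
  b4: in=∅ out=∅
  b5: in={b,q} out={b,p,q}
  b6: in={b,p,q} out={p,q}
  b7: in={p,q} out={p}
  b8: in=∅ out=∅

Interfere edges:
  b: {c,p,q,z}
  c: {b,p,q}
  p: {b,c,q,z}
  q: {b,c,p,z}
  z: {b,p,q}

Colouring:
  lower bound: {b,c,p,q} mutually conflict ⇒ χ ≥ 4
  assign b→R0 c→R3 p→R1 q→R2 z→R3 — no edge inside a register ⇒ χ ≤ 4
  χ = 4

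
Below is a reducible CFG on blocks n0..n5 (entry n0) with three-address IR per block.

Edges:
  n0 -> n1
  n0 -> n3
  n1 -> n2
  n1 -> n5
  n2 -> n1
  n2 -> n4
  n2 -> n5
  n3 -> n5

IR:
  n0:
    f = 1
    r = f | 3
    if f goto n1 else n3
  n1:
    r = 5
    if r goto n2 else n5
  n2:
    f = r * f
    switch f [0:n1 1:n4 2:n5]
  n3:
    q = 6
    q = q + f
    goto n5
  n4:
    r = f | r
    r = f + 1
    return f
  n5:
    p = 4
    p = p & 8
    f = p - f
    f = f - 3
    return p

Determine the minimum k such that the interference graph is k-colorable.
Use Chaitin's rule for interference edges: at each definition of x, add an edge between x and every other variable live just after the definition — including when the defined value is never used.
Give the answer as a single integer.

Block summaries:
  n0: {f,r} / ∅
  n1: {r} / ∅
  n2: {f} / {f,r}
  n3: {q} / {f}
  n4: {r} / {f,r}
  n5: {f,p} / {f}

Liveness:
  n0 li=∅ lo={f}
  n1 li={f} lo={f,r}
  n2 li={f,r} lo={f,r}
  n3 li={f} lo={f}
  n4 li={f,r} lo=∅
  n5 li={f} lo=∅

Interfere edges:
  f: {p,q,r}
  p: {f}
  q: {f}
  r: {f}

Colouring:
  clique {f,p} ⇒ need ≥ 2
  2-colouring: r0={f}  r1={p,q,r}
  χ = 2

Answer: 2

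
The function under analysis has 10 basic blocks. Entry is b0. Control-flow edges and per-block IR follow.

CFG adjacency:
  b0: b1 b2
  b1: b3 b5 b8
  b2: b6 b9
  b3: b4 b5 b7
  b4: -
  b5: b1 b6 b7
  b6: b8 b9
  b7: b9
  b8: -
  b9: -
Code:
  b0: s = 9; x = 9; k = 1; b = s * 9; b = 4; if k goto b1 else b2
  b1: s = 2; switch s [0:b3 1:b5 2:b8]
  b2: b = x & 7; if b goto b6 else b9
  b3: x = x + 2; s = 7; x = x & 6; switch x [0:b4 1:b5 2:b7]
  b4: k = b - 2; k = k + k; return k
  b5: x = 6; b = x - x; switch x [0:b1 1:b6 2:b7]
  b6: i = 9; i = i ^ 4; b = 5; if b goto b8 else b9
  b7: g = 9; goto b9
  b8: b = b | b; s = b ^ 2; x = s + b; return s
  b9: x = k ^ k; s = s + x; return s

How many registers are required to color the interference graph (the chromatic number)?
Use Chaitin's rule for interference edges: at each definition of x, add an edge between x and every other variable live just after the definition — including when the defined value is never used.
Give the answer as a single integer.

Answer: 4

Analysis:
def/use:
  b0 def {b,k,s,x} use ∅
  b1 def {s} use ∅
  b2 def {b} use {x}
  b3 def {s,x} use {x}
  b4 def {k} use {b}
  b5 def {b,x} use ∅
  b6 def {b,i} use ∅
  b7 def {g} use ∅
  b8 def {b,s,x} use {b}
  b9 def {s,x} use {k,s}

Liveness:
  b0: in=∅ out={b,k,s,x}
  b1: in={b,k,x} out={b,k,s,x}
  b2: in={k,s,x} out={k,s}
  b3: in={b,k,x} out={b,k,s}
  b4: in={b} out=∅
  b5: in={k,s} out={b,k,s,x}
  b6: in={k,s} out={b,k,s}
  b7: in={k,s} out={k,s}
  b8: in={b} out=∅
  b9: in={k,s} out=∅

Conflict graph:
  b: {k,s,x}
  g: {k,s}
  i: {k,s}
  k: {b,g,i,s,x}
  s: {b,g,i,k,x}
  x: {b,k,s}

Colouring:
  lower bound: {b,k,s,x} mutually conflict ⇒ χ ≥ 4
  4-colouring: c0={k}  c1={s}  c2={b,g,i}  c3={x}
  χ = 4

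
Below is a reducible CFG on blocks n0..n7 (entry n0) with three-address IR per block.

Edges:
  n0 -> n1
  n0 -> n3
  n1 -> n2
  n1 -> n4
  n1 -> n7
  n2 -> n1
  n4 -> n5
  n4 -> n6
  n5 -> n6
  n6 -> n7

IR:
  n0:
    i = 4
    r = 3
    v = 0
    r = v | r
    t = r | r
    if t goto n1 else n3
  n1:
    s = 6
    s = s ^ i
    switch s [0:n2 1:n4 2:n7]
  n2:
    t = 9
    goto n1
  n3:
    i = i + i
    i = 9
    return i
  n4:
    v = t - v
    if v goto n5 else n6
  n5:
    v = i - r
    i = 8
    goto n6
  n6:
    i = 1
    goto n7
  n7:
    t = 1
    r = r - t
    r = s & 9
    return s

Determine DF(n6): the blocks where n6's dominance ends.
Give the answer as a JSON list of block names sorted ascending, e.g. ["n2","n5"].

Answer: ["n7"]

Derivation:
idom tree: n1←n0 n2←n1 n3←n0 n4←n1 n5←n4 n6←n4 n7←n1
Dom at joins:
  n1: preds {n0,n2}: {n0} ∩ {n0,n1,n2} = {n0}; idom=n0
  n6: preds {n4,n5}: {n0,n1,n4} ∩ {n0,n1,n4,n5} = {n0,n1,n4}; idom=n4
  n7: preds {n1,n6}: {n0,n1} ∩ {n0,n1,n4,n6} = {n0,n1}; idom=n1

DF walk-up:
  n1←n0: walk · to n0
  n1←n2: walk n2→n1 to n0
  n6←n4: walk · to n4
  n6←n5: walk n5 to n4
  n7←n1: walk · to n1
  n7←n6: walk n6→n4 to n1
  DF(n0)=∅
  DF(n1)={n1}
  DF(n2)={n1}
  DF(n3)=∅
  DF(n4)={n7}
  DF(n5)={n6}
  DF(n6)={n7}
  DF(n7)=∅

DF(n6) = ["n7"]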